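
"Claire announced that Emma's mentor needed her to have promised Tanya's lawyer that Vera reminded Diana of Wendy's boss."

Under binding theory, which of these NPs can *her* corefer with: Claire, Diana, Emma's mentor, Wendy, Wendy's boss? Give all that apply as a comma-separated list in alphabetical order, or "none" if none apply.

Claire

*her* is a pronoun; Principle B requires it to be free in its binding domain — the clause headed by 'needed'.
— Claire: subject of the matrix clause; c-commands the pronoun but lies outside its binding domain — allowed.
— Diana: object of the clause headed by 'reminded'; is c-commanded by the pronoun; coreference would bind this R-expression — blocked (Principle C).
— Emma's mentor: subject of the clause headed by 'needed'; c-commands the pronoun within its binding domain — blocked (Principle B).
— Wendy: possessor inside the second object DP of the clause headed by 'reminded'; is c-commanded by the pronoun; coreference would bind this R-expression — blocked (Principle C).
— Wendy's boss: second object of the clause headed by 'reminded'; is c-commanded by the pronoun; coreference would bind this R-expression — blocked (Principle C).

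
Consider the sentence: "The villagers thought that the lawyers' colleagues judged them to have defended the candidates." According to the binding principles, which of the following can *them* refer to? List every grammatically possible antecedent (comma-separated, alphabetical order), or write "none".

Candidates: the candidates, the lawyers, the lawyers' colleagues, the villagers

*them* is a pronoun; Principle B requires it to be free in its binding domain — the clause headed by 'judged'.
— the candidates: object of the clause headed by 'defended'; is c-commanded by the pronoun; coreference would bind this R-expression — blocked (Principle C).
— the lawyers: possessor inside the subject DP of the clause headed by 'judged'; does not c-command the pronoun — Principle B does not apply; allowed.
— the lawyers' colleagues: subject of the clause headed by 'judged'; c-commands the pronoun within its binding domain — blocked (Principle B).
— the villagers: subject of the matrix clause; c-commands the pronoun but lies outside its binding domain — allowed.

the lawyers, the villagers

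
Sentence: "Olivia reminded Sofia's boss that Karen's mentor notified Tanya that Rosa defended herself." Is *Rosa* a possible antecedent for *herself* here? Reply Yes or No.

Yes

*herself* is a reflexive; Principle A requires it to be bound within its binding domain — the clause headed by 'defended'.
— Rosa: subject of the clause headed by 'defended'; c-commands the reflexive within its binding domain — allowed (Principle A).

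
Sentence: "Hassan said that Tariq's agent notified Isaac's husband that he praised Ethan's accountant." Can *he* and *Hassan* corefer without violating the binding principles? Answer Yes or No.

Yes

*Hassan* is an R-expression; Principle C requires it to be free (not bound by any c-commanding expression).
— he: subject of the clause headed by 'praised'; the pronoun does not c-command the R-expression — coreference allowed.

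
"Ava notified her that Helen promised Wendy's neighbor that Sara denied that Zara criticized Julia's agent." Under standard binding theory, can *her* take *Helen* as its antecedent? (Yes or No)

No

*her* is a pronoun; Principle B requires it to be free in its binding domain — the matrix clause.
— Helen: subject of the clause headed by 'promised'; is c-commanded by the pronoun; coreference would bind this R-expression — blocked (Principle C).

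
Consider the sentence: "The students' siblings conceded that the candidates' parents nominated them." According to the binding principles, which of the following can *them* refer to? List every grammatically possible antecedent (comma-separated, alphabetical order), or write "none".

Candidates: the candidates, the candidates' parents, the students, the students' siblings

the candidates, the students, the students' siblings

*them* is a pronoun; Principle B requires it to be free in its binding domain — the clause headed by 'nominated'.
— the candidates: possessor inside the subject DP of the clause headed by 'nominated'; does not c-command the pronoun — Principle B does not apply; allowed.
— the candidates' parents: subject of the clause headed by 'nominated'; c-commands the pronoun within its binding domain — blocked (Principle B).
— the students: possessor inside the subject DP of the matrix clause; does not c-command the pronoun — Principle B does not apply; allowed.
— the students' siblings: subject of the matrix clause; c-commands the pronoun but lies outside its binding domain — allowed.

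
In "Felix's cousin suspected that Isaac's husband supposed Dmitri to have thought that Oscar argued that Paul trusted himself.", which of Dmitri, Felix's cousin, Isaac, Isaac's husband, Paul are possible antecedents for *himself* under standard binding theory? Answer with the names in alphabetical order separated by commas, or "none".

*himself* is a reflexive; Principle A requires it to be bound within its binding domain — the clause headed by 'trusted'.
— Dmitri: subject of the clause headed by 'thought'; c-commands the reflexive but lies outside its binding domain — cannot bind it (Principle A).
— Felix's cousin: subject of the matrix clause; c-commands the reflexive but lies outside its binding domain — cannot bind it (Principle A).
— Isaac: possessor inside the subject DP of the clause headed by 'supposed'; does not c-command the reflexive — cannot bind it (Principle A).
— Isaac's husband: subject of the clause headed by 'supposed'; c-commands the reflexive but lies outside its binding domain — cannot bind it (Principle A).
— Paul: subject of the clause headed by 'trusted'; c-commands the reflexive within its binding domain — allowed (Principle A).

Paul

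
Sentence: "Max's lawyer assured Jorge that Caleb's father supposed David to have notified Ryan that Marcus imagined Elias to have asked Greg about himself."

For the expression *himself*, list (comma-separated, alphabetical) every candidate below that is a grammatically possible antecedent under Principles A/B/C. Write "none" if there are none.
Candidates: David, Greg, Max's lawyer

*himself* is a reflexive; Principle A requires it to be bound within its binding domain — the clause headed by 'asked'.
— David: subject of the clause headed by 'notified'; c-commands the reflexive but lies outside its binding domain — cannot bind it (Principle A).
— Greg: object of the clause headed by 'asked'; c-commands the reflexive within its binding domain — allowed (Principle A).
— Max's lawyer: subject of the matrix clause; c-commands the reflexive but lies outside its binding domain — cannot bind it (Principle A).

Greg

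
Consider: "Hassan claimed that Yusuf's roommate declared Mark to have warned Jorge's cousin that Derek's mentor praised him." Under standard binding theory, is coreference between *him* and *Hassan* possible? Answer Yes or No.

*Hassan* is an R-expression; Principle C requires it to be free (not bound by any c-commanding expression).
— him: object of the clause headed by 'praised'; the pronoun does not c-command the R-expression — coreference allowed.

Yes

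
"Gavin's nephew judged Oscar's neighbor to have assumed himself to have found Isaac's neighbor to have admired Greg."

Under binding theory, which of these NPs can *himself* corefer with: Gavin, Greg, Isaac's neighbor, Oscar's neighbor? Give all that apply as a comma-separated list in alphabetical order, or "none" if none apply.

Oscar's neighbor

*himself* is a reflexive; Principle A requires it to be bound within its binding domain — the clause headed by 'assumed'.
— Gavin: possessor inside the subject DP of the matrix clause; does not c-command the reflexive — cannot bind it (Principle A).
— Greg: object of the clause headed by 'admired'; does not c-command the reflexive — cannot bind it (Principle A).
— Isaac's neighbor: subject of the clause headed by 'admired'; does not c-command the reflexive — cannot bind it (Principle A).
— Oscar's neighbor: subject of the clause headed by 'assumed'; c-commands the reflexive within its binding domain — allowed (Principle A).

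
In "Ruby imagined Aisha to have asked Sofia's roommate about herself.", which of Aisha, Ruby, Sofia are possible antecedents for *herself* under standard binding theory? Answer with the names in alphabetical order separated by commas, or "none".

*herself* is a reflexive; Principle A requires it to be bound within its binding domain — the clause headed by 'asked'.
— Aisha: subject of the clause headed by 'asked'; c-commands the reflexive within its binding domain — allowed (Principle A).
— Ruby: subject of the matrix clause; c-commands the reflexive but lies outside its binding domain — cannot bind it (Principle A).
— Sofia: possessor inside the object DP of the clause headed by 'asked'; does not c-command the reflexive — cannot bind it (Principle A).

Aisha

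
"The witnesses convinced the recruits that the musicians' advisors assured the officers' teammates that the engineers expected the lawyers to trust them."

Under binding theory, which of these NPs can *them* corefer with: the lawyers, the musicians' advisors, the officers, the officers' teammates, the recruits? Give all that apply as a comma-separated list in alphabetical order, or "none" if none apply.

*them* is a pronoun; Principle B requires it to be free in its binding domain — the clause headed by 'trust'.
— the lawyers: subject of the clause headed by 'trust'; c-commands the pronoun within its binding domain — blocked (Principle B).
— the musicians' advisors: subject of the clause headed by 'assured'; c-commands the pronoun but lies outside its binding domain — allowed.
— the officers: possessor inside the object DP of the clause headed by 'assured'; does not c-command the pronoun — Principle B does not apply; allowed.
— the officers' teammates: object of the clause headed by 'assured'; c-commands the pronoun but lies outside its binding domain — allowed.
— the recruits: object of the matrix clause; c-commands the pronoun but lies outside its binding domain — allowed.

the musicians' advisors, the officers, the officers' teammates, the recruits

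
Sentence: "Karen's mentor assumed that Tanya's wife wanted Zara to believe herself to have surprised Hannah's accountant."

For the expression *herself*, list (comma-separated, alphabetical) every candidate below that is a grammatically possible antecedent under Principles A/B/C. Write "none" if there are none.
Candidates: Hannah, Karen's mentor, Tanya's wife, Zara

Zara

*herself* is a reflexive; Principle A requires it to be bound within its binding domain — the clause headed by 'believe'.
— Hannah: possessor inside the object DP of the clause headed by 'surprised'; does not c-command the reflexive — cannot bind it (Principle A).
— Karen's mentor: subject of the matrix clause; c-commands the reflexive but lies outside its binding domain — cannot bind it (Principle A).
— Tanya's wife: subject of the clause headed by 'wanted'; c-commands the reflexive but lies outside its binding domain — cannot bind it (Principle A).
— Zara: subject of the clause headed by 'believe'; c-commands the reflexive within its binding domain — allowed (Principle A).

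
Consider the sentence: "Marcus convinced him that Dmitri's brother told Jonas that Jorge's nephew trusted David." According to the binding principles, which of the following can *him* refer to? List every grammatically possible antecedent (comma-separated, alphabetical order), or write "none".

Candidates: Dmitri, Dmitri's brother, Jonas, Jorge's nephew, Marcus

*him* is a pronoun; Principle B requires it to be free in its binding domain — the matrix clause.
— Dmitri: possessor inside the subject DP of the clause headed by 'told'; is c-commanded by the pronoun; coreference would bind this R-expression — blocked (Principle C).
— Dmitri's brother: subject of the clause headed by 'told'; is c-commanded by the pronoun; coreference would bind this R-expression — blocked (Principle C).
— Jonas: object of the clause headed by 'told'; is c-commanded by the pronoun; coreference would bind this R-expression — blocked (Principle C).
— Jorge's nephew: subject of the clause headed by 'trusted'; is c-commanded by the pronoun; coreference would bind this R-expression — blocked (Principle C).
— Marcus: subject of the matrix clause; c-commands the pronoun within its binding domain — blocked (Principle B).

none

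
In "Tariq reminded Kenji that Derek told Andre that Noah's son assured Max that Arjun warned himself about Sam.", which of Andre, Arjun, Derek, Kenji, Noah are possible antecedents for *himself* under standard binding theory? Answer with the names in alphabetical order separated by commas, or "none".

Arjun

*himself* is a reflexive; Principle A requires it to be bound within its binding domain — the clause headed by 'warned'.
— Andre: object of the clause headed by 'told'; c-commands the reflexive but lies outside its binding domain — cannot bind it (Principle A).
— Arjun: subject of the clause headed by 'warned'; c-commands the reflexive within its binding domain — allowed (Principle A).
— Derek: subject of the clause headed by 'told'; c-commands the reflexive but lies outside its binding domain — cannot bind it (Principle A).
— Kenji: object of the matrix clause; c-commands the reflexive but lies outside its binding domain — cannot bind it (Principle A).
— Noah: possessor inside the subject DP of the clause headed by 'assured'; does not c-command the reflexive — cannot bind it (Principle A).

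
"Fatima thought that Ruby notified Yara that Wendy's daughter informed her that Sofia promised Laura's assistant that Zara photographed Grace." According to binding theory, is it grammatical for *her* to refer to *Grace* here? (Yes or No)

No

*Grace* is an R-expression; Principle C requires it to be free (not bound by any c-commanding expression).
— her: object of the clause headed by 'informed'; the pronoun c-commands the R-expression — coreference blocked (Principle C).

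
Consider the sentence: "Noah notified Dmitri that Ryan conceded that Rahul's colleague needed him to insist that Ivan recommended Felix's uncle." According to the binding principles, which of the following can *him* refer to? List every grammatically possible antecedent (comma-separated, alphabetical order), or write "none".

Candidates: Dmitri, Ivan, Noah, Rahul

*him* is a pronoun; Principle B requires it to be free in its binding domain — the clause headed by 'needed'.
— Dmitri: object of the matrix clause; c-commands the pronoun but lies outside its binding domain — allowed.
— Ivan: subject of the clause headed by 'recommended'; is c-commanded by the pronoun; coreference would bind this R-expression — blocked (Principle C).
— Noah: subject of the matrix clause; c-commands the pronoun but lies outside its binding domain — allowed.
— Rahul: possessor inside the subject DP of the clause headed by 'needed'; does not c-command the pronoun — Principle B does not apply; allowed.

Dmitri, Noah, Rahul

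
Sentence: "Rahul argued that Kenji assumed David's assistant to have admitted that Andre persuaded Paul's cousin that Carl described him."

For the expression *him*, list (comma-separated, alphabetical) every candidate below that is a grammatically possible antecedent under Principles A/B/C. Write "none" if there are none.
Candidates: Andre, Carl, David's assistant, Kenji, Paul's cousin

Andre, David's assistant, Kenji, Paul's cousin

*him* is a pronoun; Principle B requires it to be free in its binding domain — the clause headed by 'described'.
— Andre: subject of the clause headed by 'persuaded'; c-commands the pronoun but lies outside its binding domain — allowed.
— Carl: subject of the clause headed by 'described'; c-commands the pronoun within its binding domain — blocked (Principle B).
— David's assistant: subject of the clause headed by 'admitted'; c-commands the pronoun but lies outside its binding domain — allowed.
— Kenji: subject of the clause headed by 'assumed'; c-commands the pronoun but lies outside its binding domain — allowed.
— Paul's cousin: object of the clause headed by 'persuaded'; c-commands the pronoun but lies outside its binding domain — allowed.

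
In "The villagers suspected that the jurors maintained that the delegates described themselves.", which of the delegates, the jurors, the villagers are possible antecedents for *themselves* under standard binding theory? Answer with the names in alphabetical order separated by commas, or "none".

the delegates

*themselves* is a reflexive; Principle A requires it to be bound within its binding domain — the clause headed by 'described'.
— the delegates: subject of the clause headed by 'described'; c-commands the reflexive within its binding domain — allowed (Principle A).
— the jurors: subject of the clause headed by 'maintained'; c-commands the reflexive but lies outside its binding domain — cannot bind it (Principle A).
— the villagers: subject of the matrix clause; c-commands the reflexive but lies outside its binding domain — cannot bind it (Principle A).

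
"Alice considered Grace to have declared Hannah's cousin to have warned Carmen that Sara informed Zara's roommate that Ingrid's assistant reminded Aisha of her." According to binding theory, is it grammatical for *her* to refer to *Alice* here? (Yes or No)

*Alice* is an R-expression; Principle C requires it to be free (not bound by any c-commanding expression).
— her: second object of the clause headed by 'reminded'; the pronoun does not c-command the R-expression — coreference allowed.

Yes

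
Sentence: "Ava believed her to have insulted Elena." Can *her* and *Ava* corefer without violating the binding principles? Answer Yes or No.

No

*Ava* is an R-expression; Principle C requires it to be free (not bound by any c-commanding expression).
— her: subject of the clause headed by 'insulted'; the R-expression locally c-commands the pronoun — coreference blocked (Principle B on the pronoun).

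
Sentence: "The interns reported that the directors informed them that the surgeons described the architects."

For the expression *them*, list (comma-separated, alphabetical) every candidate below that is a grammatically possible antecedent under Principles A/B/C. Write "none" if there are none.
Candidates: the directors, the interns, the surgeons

the interns

*them* is a pronoun; Principle B requires it to be free in its binding domain — the clause headed by 'informed'.
— the directors: subject of the clause headed by 'informed'; c-commands the pronoun within its binding domain — blocked (Principle B).
— the interns: subject of the matrix clause; c-commands the pronoun but lies outside its binding domain — allowed.
— the surgeons: subject of the clause headed by 'described'; is c-commanded by the pronoun; coreference would bind this R-expression — blocked (Principle C).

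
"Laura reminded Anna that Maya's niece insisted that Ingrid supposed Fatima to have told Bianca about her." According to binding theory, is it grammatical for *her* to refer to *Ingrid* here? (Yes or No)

Yes

*Ingrid* is an R-expression; Principle C requires it to be free (not bound by any c-commanding expression).
— her: second object of the clause headed by 'told'; the pronoun does not c-command the R-expression — coreference allowed.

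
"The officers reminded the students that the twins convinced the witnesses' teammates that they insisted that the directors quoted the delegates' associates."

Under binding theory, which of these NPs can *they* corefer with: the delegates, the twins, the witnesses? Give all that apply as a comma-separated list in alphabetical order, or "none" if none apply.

*they* is a pronoun; Principle B requires it to be free in its binding domain — the clause headed by 'insisted'.
— the delegates: possessor inside the object DP of the clause headed by 'quoted'; is c-commanded by the pronoun; coreference would bind this R-expression — blocked (Principle C).
— the twins: subject of the clause headed by 'convinced'; c-commands the pronoun but lies outside its binding domain — allowed.
— the witnesses: possessor inside the object DP of the clause headed by 'convinced'; does not c-command the pronoun — Principle B does not apply; allowed.

the twins, the witnesses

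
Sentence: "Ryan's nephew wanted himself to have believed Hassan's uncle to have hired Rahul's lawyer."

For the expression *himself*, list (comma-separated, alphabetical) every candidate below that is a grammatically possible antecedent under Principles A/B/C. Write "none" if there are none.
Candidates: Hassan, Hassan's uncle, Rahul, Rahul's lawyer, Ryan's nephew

*himself* is a reflexive; Principle A requires it to be bound within its binding domain — the matrix clause.
— Hassan: possessor inside the subject DP of the clause headed by 'hired'; does not c-command the reflexive — cannot bind it (Principle A).
— Hassan's uncle: subject of the clause headed by 'hired'; does not c-command the reflexive — cannot bind it (Principle A).
— Rahul: possessor inside the object DP of the clause headed by 'hired'; does not c-command the reflexive — cannot bind it (Principle A).
— Rahul's lawyer: object of the clause headed by 'hired'; does not c-command the reflexive — cannot bind it (Principle A).
— Ryan's nephew: subject of the matrix clause; c-commands the reflexive within its binding domain — allowed (Principle A).

Ryan's nephew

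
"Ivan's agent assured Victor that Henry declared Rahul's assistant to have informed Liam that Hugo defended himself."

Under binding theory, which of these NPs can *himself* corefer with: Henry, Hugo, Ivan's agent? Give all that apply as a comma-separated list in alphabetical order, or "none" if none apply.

Hugo

*himself* is a reflexive; Principle A requires it to be bound within its binding domain — the clause headed by 'defended'.
— Henry: subject of the clause headed by 'declared'; c-commands the reflexive but lies outside its binding domain — cannot bind it (Principle A).
— Hugo: subject of the clause headed by 'defended'; c-commands the reflexive within its binding domain — allowed (Principle A).
— Ivan's agent: subject of the matrix clause; c-commands the reflexive but lies outside its binding domain — cannot bind it (Principle A).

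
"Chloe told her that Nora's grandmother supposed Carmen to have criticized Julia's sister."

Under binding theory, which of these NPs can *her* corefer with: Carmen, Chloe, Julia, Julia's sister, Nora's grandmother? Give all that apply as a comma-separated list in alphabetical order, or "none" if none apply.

*her* is a pronoun; Principle B requires it to be free in its binding domain — the matrix clause.
— Carmen: subject of the clause headed by 'criticized'; is c-commanded by the pronoun; coreference would bind this R-expression — blocked (Principle C).
— Chloe: subject of the matrix clause; c-commands the pronoun within its binding domain — blocked (Principle B).
— Julia: possessor inside the object DP of the clause headed by 'criticized'; is c-commanded by the pronoun; coreference would bind this R-expression — blocked (Principle C).
— Julia's sister: object of the clause headed by 'criticized'; is c-commanded by the pronoun; coreference would bind this R-expression — blocked (Principle C).
— Nora's grandmother: subject of the clause headed by 'supposed'; is c-commanded by the pronoun; coreference would bind this R-expression — blocked (Principle C).

none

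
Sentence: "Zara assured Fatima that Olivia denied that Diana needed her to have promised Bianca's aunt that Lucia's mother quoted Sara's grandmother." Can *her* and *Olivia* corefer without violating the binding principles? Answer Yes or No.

*Olivia* is an R-expression; Principle C requires it to be free (not bound by any c-commanding expression).
— her: subject of the clause headed by 'promised'; the pronoun does not c-command the R-expression — coreference allowed.

Yes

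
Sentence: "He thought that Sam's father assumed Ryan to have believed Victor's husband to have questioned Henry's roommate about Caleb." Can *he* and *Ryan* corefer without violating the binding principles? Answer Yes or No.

*Ryan* is an R-expression; Principle C requires it to be free (not bound by any c-commanding expression).
— he: subject of the matrix clause; the pronoun c-commands the R-expression — coreference blocked (Principle C).

No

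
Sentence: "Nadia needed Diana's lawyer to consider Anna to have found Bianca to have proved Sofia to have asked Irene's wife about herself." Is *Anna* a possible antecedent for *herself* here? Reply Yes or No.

No

*herself* is a reflexive; Principle A requires it to be bound within its binding domain — the clause headed by 'asked'.
— Anna: subject of the clause headed by 'found'; c-commands the reflexive but lies outside its binding domain — cannot bind it (Principle A).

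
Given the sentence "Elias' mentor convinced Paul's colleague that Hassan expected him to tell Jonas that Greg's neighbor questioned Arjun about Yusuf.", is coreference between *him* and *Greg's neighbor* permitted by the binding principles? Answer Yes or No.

*him* is a pronoun; Principle B requires it to be free in its binding domain — the clause headed by 'expected'.
— Greg's neighbor: subject of the clause headed by 'questioned'; is c-commanded by the pronoun; coreference would bind this R-expression — blocked (Principle C).

No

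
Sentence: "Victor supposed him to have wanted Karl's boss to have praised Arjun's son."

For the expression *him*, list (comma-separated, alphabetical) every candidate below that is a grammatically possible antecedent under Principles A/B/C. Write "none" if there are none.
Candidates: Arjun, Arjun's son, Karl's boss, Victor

*him* is a pronoun; Principle B requires it to be free in its binding domain — the matrix clause.
— Arjun: possessor inside the object DP of the clause headed by 'praised'; is c-commanded by the pronoun; coreference would bind this R-expression — blocked (Principle C).
— Arjun's son: object of the clause headed by 'praised'; is c-commanded by the pronoun; coreference would bind this R-expression — blocked (Principle C).
— Karl's boss: subject of the clause headed by 'praised'; is c-commanded by the pronoun; coreference would bind this R-expression — blocked (Principle C).
— Victor: subject of the matrix clause; c-commands the pronoun within its binding domain — blocked (Principle B).

none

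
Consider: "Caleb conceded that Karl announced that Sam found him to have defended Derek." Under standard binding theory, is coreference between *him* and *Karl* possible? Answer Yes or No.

*Karl* is an R-expression; Principle C requires it to be free (not bound by any c-commanding expression).
— him: subject of the clause headed by 'defended'; the pronoun does not c-command the R-expression — coreference allowed.

Yes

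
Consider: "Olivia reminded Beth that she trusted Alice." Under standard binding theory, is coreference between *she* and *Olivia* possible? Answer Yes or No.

*Olivia* is an R-expression; Principle C requires it to be free (not bound by any c-commanding expression).
— she: subject of the clause headed by 'trusted'; the pronoun does not c-command the R-expression — coreference allowed.

Yes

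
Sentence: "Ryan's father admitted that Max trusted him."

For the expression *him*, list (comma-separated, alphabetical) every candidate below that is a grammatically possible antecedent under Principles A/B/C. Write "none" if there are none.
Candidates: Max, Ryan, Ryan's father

*him* is a pronoun; Principle B requires it to be free in its binding domain — the clause headed by 'trusted'.
— Max: subject of the clause headed by 'trusted'; c-commands the pronoun within its binding domain — blocked (Principle B).
— Ryan: possessor inside the subject DP of the matrix clause; does not c-command the pronoun — Principle B does not apply; allowed.
— Ryan's father: subject of the matrix clause; c-commands the pronoun but lies outside its binding domain — allowed.

Ryan, Ryan's father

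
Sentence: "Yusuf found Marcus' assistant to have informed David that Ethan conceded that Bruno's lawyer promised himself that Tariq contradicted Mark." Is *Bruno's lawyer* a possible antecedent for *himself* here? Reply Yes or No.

Yes

*himself* is a reflexive; Principle A requires it to be bound within its binding domain — the clause headed by 'promised'.
— Bruno's lawyer: subject of the clause headed by 'promised'; c-commands the reflexive within its binding domain — allowed (Principle A).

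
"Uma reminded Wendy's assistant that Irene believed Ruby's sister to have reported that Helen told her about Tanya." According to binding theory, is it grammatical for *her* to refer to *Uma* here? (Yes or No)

*Uma* is an R-expression; Principle C requires it to be free (not bound by any c-commanding expression).
— her: object of the clause headed by 'told'; the pronoun does not c-command the R-expression — coreference allowed.

Yes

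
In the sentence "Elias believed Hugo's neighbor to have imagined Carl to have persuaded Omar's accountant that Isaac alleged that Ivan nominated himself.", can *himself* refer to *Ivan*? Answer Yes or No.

Yes

*himself* is a reflexive; Principle A requires it to be bound within its binding domain — the clause headed by 'nominated'.
— Ivan: subject of the clause headed by 'nominated'; c-commands the reflexive within its binding domain — allowed (Principle A).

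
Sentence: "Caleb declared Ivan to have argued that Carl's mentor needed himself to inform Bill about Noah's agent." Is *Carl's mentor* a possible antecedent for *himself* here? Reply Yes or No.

*himself* is a reflexive; Principle A requires it to be bound within its binding domain — the clause headed by 'needed'.
— Carl's mentor: subject of the clause headed by 'needed'; c-commands the reflexive within its binding domain — allowed (Principle A).

Yes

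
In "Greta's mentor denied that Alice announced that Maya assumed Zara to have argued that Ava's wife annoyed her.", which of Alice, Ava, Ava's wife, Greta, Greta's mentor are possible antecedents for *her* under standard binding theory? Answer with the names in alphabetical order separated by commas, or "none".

*her* is a pronoun; Principle B requires it to be free in its binding domain — the clause headed by 'annoyed'.
— Alice: subject of the clause headed by 'announced'; c-commands the pronoun but lies outside its binding domain — allowed.
— Ava: possessor inside the subject DP of the clause headed by 'annoyed'; does not c-command the pronoun — Principle B does not apply; allowed.
— Ava's wife: subject of the clause headed by 'annoyed'; c-commands the pronoun within its binding domain — blocked (Principle B).
— Greta: possessor inside the subject DP of the matrix clause; does not c-command the pronoun — Principle B does not apply; allowed.
— Greta's mentor: subject of the matrix clause; c-commands the pronoun but lies outside its binding domain — allowed.

Alice, Ava, Greta, Greta's mentor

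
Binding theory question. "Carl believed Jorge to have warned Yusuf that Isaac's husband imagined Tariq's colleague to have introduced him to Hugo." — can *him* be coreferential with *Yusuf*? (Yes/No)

*him* is a pronoun; Principle B requires it to be free in its binding domain — the clause headed by 'introduced'.
— Yusuf: object of the clause headed by 'warned'; c-commands the pronoun but lies outside its binding domain — allowed.

Yes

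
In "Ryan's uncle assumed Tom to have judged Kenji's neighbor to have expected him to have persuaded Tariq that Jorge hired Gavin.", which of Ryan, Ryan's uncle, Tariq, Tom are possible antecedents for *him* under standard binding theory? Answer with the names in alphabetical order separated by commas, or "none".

*him* is a pronoun; Principle B requires it to be free in its binding domain — the clause headed by 'expected'.
— Ryan: possessor inside the subject DP of the matrix clause; does not c-command the pronoun — Principle B does not apply; allowed.
— Ryan's uncle: subject of the matrix clause; c-commands the pronoun but lies outside its binding domain — allowed.
— Tariq: object of the clause headed by 'persuaded'; is c-commanded by the pronoun; coreference would bind this R-expression — blocked (Principle C).
— Tom: subject of the clause headed by 'judged'; c-commands the pronoun but lies outside its binding domain — allowed.

Ryan, Ryan's uncle, Tom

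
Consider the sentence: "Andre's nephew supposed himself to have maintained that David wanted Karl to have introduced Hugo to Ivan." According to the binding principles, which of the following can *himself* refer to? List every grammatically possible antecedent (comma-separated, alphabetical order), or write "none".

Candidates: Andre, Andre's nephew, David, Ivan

Andre's nephew

*himself* is a reflexive; Principle A requires it to be bound within its binding domain — the matrix clause.
— Andre: possessor inside the subject DP of the matrix clause; does not c-command the reflexive — cannot bind it (Principle A).
— Andre's nephew: subject of the matrix clause; c-commands the reflexive within its binding domain — allowed (Principle A).
— David: subject of the clause headed by 'wanted'; does not c-command the reflexive — cannot bind it (Principle A).
— Ivan: second object of the clause headed by 'introduced'; does not c-command the reflexive — cannot bind it (Principle A).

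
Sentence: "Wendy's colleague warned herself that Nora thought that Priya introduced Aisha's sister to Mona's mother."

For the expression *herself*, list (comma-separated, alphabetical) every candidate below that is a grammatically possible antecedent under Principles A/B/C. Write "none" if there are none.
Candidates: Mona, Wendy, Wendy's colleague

*herself* is a reflexive; Principle A requires it to be bound within its binding domain — the matrix clause.
— Mona: possessor inside the second object DP of the clause headed by 'introduced'; does not c-command the reflexive — cannot bind it (Principle A).
— Wendy: possessor inside the subject DP of the matrix clause; does not c-command the reflexive — cannot bind it (Principle A).
— Wendy's colleague: subject of the matrix clause; c-commands the reflexive within its binding domain — allowed (Principle A).

Wendy's colleague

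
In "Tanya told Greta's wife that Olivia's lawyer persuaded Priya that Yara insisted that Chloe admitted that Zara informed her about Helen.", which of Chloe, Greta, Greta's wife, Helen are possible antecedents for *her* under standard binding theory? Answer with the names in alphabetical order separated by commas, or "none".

Chloe, Greta, Greta's wife

*her* is a pronoun; Principle B requires it to be free in its binding domain — the clause headed by 'informed'.
— Chloe: subject of the clause headed by 'admitted'; c-commands the pronoun but lies outside its binding domain — allowed.
— Greta: possessor inside the object DP of the matrix clause; does not c-command the pronoun — Principle B does not apply; allowed.
— Greta's wife: object of the matrix clause; c-commands the pronoun but lies outside its binding domain — allowed.
— Helen: second object of the clause headed by 'informed'; is c-commanded by the pronoun; coreference would bind this R-expression — blocked (Principle C).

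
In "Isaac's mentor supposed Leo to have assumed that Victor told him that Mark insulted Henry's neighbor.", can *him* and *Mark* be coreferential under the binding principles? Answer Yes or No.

*Mark* is an R-expression; Principle C requires it to be free (not bound by any c-commanding expression).
— him: object of the clause headed by 'told'; the pronoun c-commands the R-expression — coreference blocked (Principle C).

No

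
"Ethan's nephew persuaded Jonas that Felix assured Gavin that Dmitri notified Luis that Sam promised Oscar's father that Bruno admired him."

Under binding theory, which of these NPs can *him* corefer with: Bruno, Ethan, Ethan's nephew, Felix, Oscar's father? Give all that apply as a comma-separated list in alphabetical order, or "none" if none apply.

Ethan, Ethan's nephew, Felix, Oscar's father

*him* is a pronoun; Principle B requires it to be free in its binding domain — the clause headed by 'admired'.
— Bruno: subject of the clause headed by 'admired'; c-commands the pronoun within its binding domain — blocked (Principle B).
— Ethan: possessor inside the subject DP of the matrix clause; does not c-command the pronoun — Principle B does not apply; allowed.
— Ethan's nephew: subject of the matrix clause; c-commands the pronoun but lies outside its binding domain — allowed.
— Felix: subject of the clause headed by 'assured'; c-commands the pronoun but lies outside its binding domain — allowed.
— Oscar's father: object of the clause headed by 'promised'; c-commands the pronoun but lies outside its binding domain — allowed.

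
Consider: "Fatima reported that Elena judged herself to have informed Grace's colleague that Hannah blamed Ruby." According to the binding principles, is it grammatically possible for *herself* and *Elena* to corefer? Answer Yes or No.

Yes

*herself* is a reflexive; Principle A requires it to be bound within its binding domain — the clause headed by 'judged'.
— Elena: subject of the clause headed by 'judged'; c-commands the reflexive within its binding domain — allowed (Principle A).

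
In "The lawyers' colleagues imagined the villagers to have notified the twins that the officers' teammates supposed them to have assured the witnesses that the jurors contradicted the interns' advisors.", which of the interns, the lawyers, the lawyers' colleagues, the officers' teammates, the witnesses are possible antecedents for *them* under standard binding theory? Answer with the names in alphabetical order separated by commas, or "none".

the lawyers, the lawyers' colleagues

*them* is a pronoun; Principle B requires it to be free in its binding domain — the clause headed by 'supposed'.
— the interns: possessor inside the object DP of the clause headed by 'contradicted'; is c-commanded by the pronoun; coreference would bind this R-expression — blocked (Principle C).
— the lawyers: possessor inside the subject DP of the matrix clause; does not c-command the pronoun — Principle B does not apply; allowed.
— the lawyers' colleagues: subject of the matrix clause; c-commands the pronoun but lies outside its binding domain — allowed.
— the officers' teammates: subject of the clause headed by 'supposed'; c-commands the pronoun within its binding domain — blocked (Principle B).
— the witnesses: object of the clause headed by 'assured'; is c-commanded by the pronoun; coreference would bind this R-expression — blocked (Principle C).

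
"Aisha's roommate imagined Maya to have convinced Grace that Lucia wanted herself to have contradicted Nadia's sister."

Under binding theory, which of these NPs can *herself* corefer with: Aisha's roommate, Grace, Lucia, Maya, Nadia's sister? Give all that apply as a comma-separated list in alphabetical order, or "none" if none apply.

Lucia

*herself* is a reflexive; Principle A requires it to be bound within its binding domain — the clause headed by 'wanted'.
— Aisha's roommate: subject of the matrix clause; c-commands the reflexive but lies outside its binding domain — cannot bind it (Principle A).
— Grace: object of the clause headed by 'convinced'; c-commands the reflexive but lies outside its binding domain — cannot bind it (Principle A).
— Lucia: subject of the clause headed by 'wanted'; c-commands the reflexive within its binding domain — allowed (Principle A).
— Maya: subject of the clause headed by 'convinced'; c-commands the reflexive but lies outside its binding domain — cannot bind it (Principle A).
— Nadia's sister: object of the clause headed by 'contradicted'; does not c-command the reflexive — cannot bind it (Principle A).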